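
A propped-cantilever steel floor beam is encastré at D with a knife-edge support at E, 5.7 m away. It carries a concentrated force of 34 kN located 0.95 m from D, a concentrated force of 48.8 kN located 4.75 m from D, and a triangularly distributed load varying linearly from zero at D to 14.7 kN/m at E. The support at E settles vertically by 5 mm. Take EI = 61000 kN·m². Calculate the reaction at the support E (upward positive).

R_E = 56.15 kN

Remove the prop at E; the released (primary) structure is a cantilever built in at D.
Primary-structure tip deflection at E by superposition:
  point load 34 at a = 0.95: Pa²(3L − a)/(6EI) = 82.59/EI
  point load 48.8 at a = 4.75: Pa²(3L − a)/(6EI) = 2266/EI
  triangular load, peak 14.7 at the free end: 11w₀L⁴/(120EI) = 1422/EI
  δ_0 = 3771/EI
Flexibility coefficient — unit upward force at E: δ_{EE} = L³/(3EI) = 61.73/EI.
With EI = 61000 kN·m²: δ_0 = 0.061825 m and δ_{EE} = 0.001012 m/kN.
Compatibility — the beam at E must follow the support down by 0.005 m: δ_0 − R_E·δ_{EE} = 0.005, so R_E = (0.061825 − 0.005)/0.001012 = 56.15 kN.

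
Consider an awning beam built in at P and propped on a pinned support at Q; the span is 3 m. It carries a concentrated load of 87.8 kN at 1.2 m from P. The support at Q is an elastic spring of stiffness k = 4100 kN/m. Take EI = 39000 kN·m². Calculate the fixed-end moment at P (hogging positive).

M_P = 78.72 kN·m

Remove the prop at Q; the released (primary) structure is a cantilever built in at P.
Downward deflection at the released point Q due to the loads:
  point load 87.8 at a = 1.2: Pa²(3L − a)/(6EI) = 164.4/EI
Tip deflection under a unit load at Q: L³/(3EI) = 9/EI.
With EI = 39000 kN·m²: δ_0 = 0.004214 m and δ_{QQ} = 0.000231 m/kN.
Compatibility — the spring shortens by R_Q/k under the reaction it provides: δ_0 − R_Q·δ_{QQ} = R_Q/k. With 1/k = 0.000244 m/kN, R_Q = δ_0 / (δ_{QQ} + 1/k) = 0.004214 / (0.000231 + 0.000244) = 8.879 kN.
Moment equilibrium about P: M_P = Σ(load moments about P) − R_Q·L = 105.4 − 8.879×3 = 78.72 kN·m.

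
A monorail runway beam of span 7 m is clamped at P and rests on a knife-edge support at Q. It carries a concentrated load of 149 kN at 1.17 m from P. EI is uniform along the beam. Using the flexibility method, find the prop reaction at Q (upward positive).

Remove the prop at Q; the released (primary) structure is a cantilever built in at P.
Primary-structure tip deflection at Q by superposition:
  point load 149 at a = 1.17: Pa²(3L − a)/(6EI) = 674.1/EI
Tip deflection under a unit load at Q: L³/(3EI) = 114.3/EI.
The prop prevents deflection at Q: R_Q = δ_0/δ_{QQ} = 674.1/114.3 = 5.896 kN.

R_Q = 5.896 kN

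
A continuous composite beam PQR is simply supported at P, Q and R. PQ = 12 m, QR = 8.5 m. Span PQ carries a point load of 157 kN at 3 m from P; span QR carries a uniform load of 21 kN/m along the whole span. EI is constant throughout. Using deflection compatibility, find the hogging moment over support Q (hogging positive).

M_Q = 207.9 kN·m

Insert a hinge at Q; M_Q is the redundant, and each span becomes simply supported.
Rotations at Q on the released spans (each span's end-slope, ×1/EI):
  span PQ: point load 157 at a = 3: Pab(L + a)/(6LEI) = 883.1/EI
  span QR: UDL 21: wL³/(24EI) = 537.4/EI
  relative rotation θ_0 = (883.1 + 537.4)/EI = 1420/EI
A unit hogging moment at Q produces rotation L₁/(3EI) + L₂/(3EI) = 6.833/EI.
Slope continuity at Q: θ_0 = M_Q·6.833/EI, so M_Q = 1420/6.833 = 207.9 kN·m (hogging).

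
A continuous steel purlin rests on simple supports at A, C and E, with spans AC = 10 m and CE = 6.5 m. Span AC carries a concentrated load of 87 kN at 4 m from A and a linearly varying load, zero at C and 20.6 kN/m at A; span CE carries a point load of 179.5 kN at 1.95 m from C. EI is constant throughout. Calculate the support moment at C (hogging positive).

M_C = 243.5 kN·m

Insert a hinge at C; M_C is the redundant, and each span becomes simply supported.
End slopes at the hinge C, treating each span as simply supported:
  span AC: point load 87 at a = 4: Pab(L + a)/(6LEI) = 487.2/EI
  span AC: triangular load, peak 20.6: 7w₀L³/(360EI) = 400.6/EI
  span CE: point load 179.5 at a = 1.95: Pab(L + b)/(6LEI) = 451.2/EI
  relative rotation θ_0 = (887.8 + 451.2)/EI = 1339/EI
A unit hogging moment at C produces rotation L₁/(3EI) + L₂/(3EI) = 5.5/EI.
Compatibility: M_C·(L₁+L₂)/(3EI) = θ_0, giving M_C = 243.5 kN·m (hogging).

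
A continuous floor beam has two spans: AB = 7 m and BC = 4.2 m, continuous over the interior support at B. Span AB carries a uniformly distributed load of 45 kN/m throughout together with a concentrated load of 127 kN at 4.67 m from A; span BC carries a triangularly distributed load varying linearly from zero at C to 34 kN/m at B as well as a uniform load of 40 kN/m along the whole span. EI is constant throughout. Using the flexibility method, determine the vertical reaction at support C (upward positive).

R_C = 30.85 kN

Take M_B as the redundant. Released structure: two simple spans AB and BC with a hinge at B.
Discontinuity in slope at B on the released structure — sum the simple-span end rotations:
  span AB: UDL 45: wL³/(24EI) = 643.1/EI
  span AB: point load 127 at a = 4.67: Pab(L + a)/(6LEI) = 384/EI
  span BC: triangular load, peak 34: w₀L³/(45EI) = 55.98/EI
  span BC: UDL 40: wL³/(24EI) = 123.5/EI
  relative rotation θ_0 = (1027 + 179.5)/EI = 1207/EI
A unit hogging moment at B produces rotation L₁/(3EI) + L₂/(3EI) = 3.733/EI.
Compatibility: M_B·(L₁+L₂)/(3EI) = θ_0, giving M_B = 323.2 kN·m (hogging).
Span BC, ΣM about C: R_B^{BC}·4.2 = 552.7 + 323.2, so R_B^{BC} = 208.5 kN and R_C = 239.4 − 208.5 = 30.85 kN.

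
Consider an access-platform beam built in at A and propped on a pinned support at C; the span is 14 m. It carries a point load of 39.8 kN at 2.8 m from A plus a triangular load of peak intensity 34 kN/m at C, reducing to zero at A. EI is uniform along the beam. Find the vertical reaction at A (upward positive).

Choose R_C as the redundant. The primary structure is the cantilever fixed at A.
Free-end deflection of the primary structure under the applied loading (downward +):
  point load 39.8 at a = 2.8: Pa²(3L − a)/(6EI) = 2039/EI
  triangular load, peak 34 at the free end: 11w₀L⁴/(120EI) = 119730/EI
  δ_0 = 121768/EI
Tip deflection under a unit load at C: L³/(3EI) = 914.7/EI.
The prop prevents deflection at C: R_C = δ_0/δ_{CC} = 121768/914.7 = 133.1 kN.
Vertical equilibrium: R_A = ΣP − R_C = 277.8 − 133.1 = 144.7 kN.

R_A = 144.7 kN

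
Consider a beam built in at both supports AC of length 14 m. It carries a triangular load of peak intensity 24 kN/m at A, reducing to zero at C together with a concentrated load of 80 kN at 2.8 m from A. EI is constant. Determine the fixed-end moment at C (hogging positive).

M_C = 192.6 kN·m

Take the two fixed-end moments M_A, M_C as redundants; the released structure is the simple span AC.
On the primary (simply-supported) span, the end slopes from the loading are:
  at A: triangular load, peak 24: w₀L³/(45EI) = 1463/EI
  at C: triangular load, peak 24: 7w₀L³/(360EI) = 1281/EI
  at A: point load 80 at a = 2.8: Pab(L + b)/(6LEI) = 752.6/EI
  at C: point load 80 at a = 2.8: Pab(L + a)/(6LEI) = 501.8/EI
  θ_A0 = 2216/EI,  θ_C0 = 1782/EI
Flexibility coefficients: a unit moment at one end gives L/(3EI) there and L/(6EI) at the far end, so f₁₁ = f₂₂ = 4.667/EI and f₁₂ = f₂₁ = 2.333/EI.
Compatibility — zero rotation at each built-in end:
  4.667 M_A + 2.333 M_C = 2216
  2.333 M_A + 4.667 M_C = 1782
Solving the pair gives M_A = 378.6 kN·m and M_C = 192.6 kN·m (hogging).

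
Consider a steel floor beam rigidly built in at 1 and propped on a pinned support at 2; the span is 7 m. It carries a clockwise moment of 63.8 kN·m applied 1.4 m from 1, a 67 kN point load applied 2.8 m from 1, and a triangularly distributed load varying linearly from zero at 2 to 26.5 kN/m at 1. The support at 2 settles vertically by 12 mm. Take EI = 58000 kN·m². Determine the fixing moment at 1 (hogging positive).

M_1 = 248.6 kN·m

Release the roller at 2. Primary structure: cantilever fixed at 1.
Downward deflection at the released point 2 due to the loads:
  clockwise couple 63.8 at a = 1.4: M₀a(2L − a)/(2EI) = 562.7/EI
  point load 67 at a = 2.8: Pa²(3L − a)/(6EI) = 1593/EI
  triangular load, peak 26.5 at the fixed end: w₀L⁴/(30EI) = 2121/EI
  δ_0 = 4277/EI
Flexibility coefficient — unit upward force at 2: δ_{22} = L³/(3EI) = 114.3/EI.
With EI = 58000 kN·m²: δ_0 = 0.07374 m and δ_{22} = 0.001971 m/kN.
Compatibility — the beam at 2 must follow the support down by 0.012 m: δ_0 − R_2·δ_{22} = 0.012, so R_2 = (0.07374 − 0.012)/0.001971 = 31.32 kN.
Moment equilibrium about 1: M_1 = Σ(load moments about 1) − R_2·L = 467.8 − 31.32×7 = 248.6 kN·m.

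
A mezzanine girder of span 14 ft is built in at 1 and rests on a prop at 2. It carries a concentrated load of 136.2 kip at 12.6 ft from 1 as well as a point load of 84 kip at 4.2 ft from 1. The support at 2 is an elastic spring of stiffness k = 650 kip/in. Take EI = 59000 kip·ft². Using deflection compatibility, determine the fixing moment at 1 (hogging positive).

M_1 = 318.8 kip·ft

Remove the prop at 2; the released (primary) structure is a cantilever built in at 1.
Free-end deflection of the primary structure under the applied loading (downward +):
  point load 136.2 at a = 12.6: Pa²(3L − a)/(6EI) = 105953/EI
  point load 84 at a = 4.2: Pa²(3L − a)/(6EI) = 9335/EI
  δ_0 = 115288/EI
Tip deflection under a unit load at 2: L³/(3EI) = 914.7/EI.
With EI = 59000 kip·ft²: δ_0 = 1.954 ft and δ_{22} = 0.015503 ft/kip.
Compatibility — the spring shortens by R_2/k under the reaction it provides: δ_0 − R_2·δ_{22} = R_2/k. With 1/k = 1/(650×12) ft/kip = 0.000128 ft/kip, R_2 = δ_0 / (δ_{22} + 1/k) = 1.954 / (0.015503 + 0.000128) = 125 kip.
Moment equilibrium about 1: M_1 = Σ(load moments about 1) − R_2·L = 2069 − 125×14 = 318.8 kip·ft.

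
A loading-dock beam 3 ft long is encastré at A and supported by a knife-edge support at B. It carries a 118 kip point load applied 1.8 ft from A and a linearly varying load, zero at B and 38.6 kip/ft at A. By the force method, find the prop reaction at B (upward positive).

R_B = 62.56 kip

Remove the prop at B; the released (primary) structure is a cantilever built in at A.
Downward deflection at the released point B due to the loads:
  point load 118 at a = 1.8: Pa²(3L − a)/(6EI) = 458.8/EI
  triangular load, peak 38.6 at the fixed end: w₀L⁴/(30EI) = 104.2/EI
  δ_0 = 563/EI
Flexibility coefficient — unit upward force at B: δ_{BB} = L³/(3EI) = 9/EI.
Compatibility at B: δ_0 − R_B·δ_{BB} = 0, so R_B = 563/9 = 62.56 kip.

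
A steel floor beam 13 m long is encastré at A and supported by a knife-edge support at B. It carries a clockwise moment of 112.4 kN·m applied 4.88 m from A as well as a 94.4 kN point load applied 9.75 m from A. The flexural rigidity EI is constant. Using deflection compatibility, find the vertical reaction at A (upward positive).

Release the roller at B. Primary structure: cantilever fixed at A.
Downward deflection at the released point B due to the loads:
  clockwise couple 112.4 at a = 4.88: M₀a(2L − a)/(2EI) = 5792/EI
  point load 94.4 at a = 9.75: Pa²(3L − a)/(6EI) = 43748/EI
  δ_0 = 49540/EI
Tip deflection under a unit load at B: L³/(3EI) = 732.3/EI.
Compatibility at B: δ_0 − R_B·δ_{BB} = 0, so R_B = 49540/732.3 = 67.65 kN.
Vertical equilibrium: R_A = ΣP − R_B = 94.4 − 67.65 = 26.75 kN.

R_A = 26.75 kN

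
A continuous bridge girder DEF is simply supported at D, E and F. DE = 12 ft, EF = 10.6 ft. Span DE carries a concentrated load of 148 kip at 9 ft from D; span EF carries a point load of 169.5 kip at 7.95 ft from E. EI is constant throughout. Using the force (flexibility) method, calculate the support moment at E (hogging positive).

Take M_E as the redundant. Released structure: two simple spans DE and EF with a hinge at E.
End slopes at the hinge E, treating each span as simply supported:
  span DE: point load 148 at a = 9: Pab(L + a)/(6LEI) = 1166/EI
  span EF: point load 169.5 at a = 7.95: Pab(L + b)/(6LEI) = 743.9/EI
  relative rotation θ_0 = (1166 + 743.9)/EI = 1909/EI
A unit hogging moment at E produces rotation L₁/(3EI) + L₂/(3EI) = 7.533/EI.
Slope continuity at E: θ_0 = M_E·7.533/EI, so M_E = 1909/7.533 = 253.5 kip·ft (hogging).

M_E = 253.5 kip·ft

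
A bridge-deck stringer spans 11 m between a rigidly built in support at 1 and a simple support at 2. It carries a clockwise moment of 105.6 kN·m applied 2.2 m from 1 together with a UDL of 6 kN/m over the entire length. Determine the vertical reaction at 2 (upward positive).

Release the roller at 2. Primary structure: cantilever fixed at 1.
Downward deflection at the released point 2 due to the loads:
  clockwise couple 105.6 at a = 2.2: M₀a(2L − a)/(2EI) = 2300/EI
  UDL 6: wL⁴/(8EI) = 10981/EI
  δ_0 = 13281/EI
Flexibility coefficient — unit upward force at 2: δ_{22} = L³/(3EI) = 443.7/EI.
Compatibility at 2: δ_0 − R_2·δ_{22} = 0, so R_2 = 13281/443.7 = 29.93 kN.

R_2 = 29.93 kN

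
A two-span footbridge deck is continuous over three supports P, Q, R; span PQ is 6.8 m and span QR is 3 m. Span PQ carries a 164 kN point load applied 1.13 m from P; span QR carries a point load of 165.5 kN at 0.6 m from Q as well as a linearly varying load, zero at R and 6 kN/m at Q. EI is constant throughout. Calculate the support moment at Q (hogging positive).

Insert a hinge at Q; M_Q is the redundant, and each span becomes simply supported.
End slopes at the hinge Q, treating each span as simply supported:
  span PQ: point load 164 at a = 1.13: Pab(L + a)/(6LEI) = 204.2/EI
  span QR: point load 165.5 at a = 0.6: Pab(L + b)/(6LEI) = 71.5/EI
  span QR: triangular load, peak 6: w₀L³/(45EI) = 3.6/EI
  relative rotation θ_0 = (204.2 + 75.1)/EI = 279.3/EI
A unit hogging moment at Q produces rotation L₁/(3EI) + L₂/(3EI) = 3.267/EI.
Compatibility: M_Q·(L₁+L₂)/(3EI) = θ_0, giving M_Q = 85.51 kN·m (hogging).

M_Q = 85.51 kN·m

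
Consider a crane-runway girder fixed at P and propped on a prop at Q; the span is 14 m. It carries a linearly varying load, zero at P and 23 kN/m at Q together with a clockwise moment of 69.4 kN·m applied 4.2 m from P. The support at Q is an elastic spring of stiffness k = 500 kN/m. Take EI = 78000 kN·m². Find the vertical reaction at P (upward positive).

Choose R_Q as the redundant. The primary structure is the cantilever fixed at P.
Downward deflection at the released point Q due to the loads:
  triangular load, peak 23 at the free end: 11w₀L⁴/(120EI) = 80994/EI
  clockwise couple 69.4 at a = 4.2: M₀a(2L − a)/(2EI) = 3469/EI
  δ_0 = 84462/EI
Tip deflection under a unit load at Q: L³/(3EI) = 914.7/EI.
With EI = 78000 kN·m²: δ_0 = 1.0829 m and δ_{QQ} = 0.011726 m/kN.
Compatibility — the spring shortens by R_Q/k under the reaction it provides: δ_0 − R_Q·δ_{QQ} = R_Q/k. With 1/k = 0.002 m/kN, R_Q = δ_0 / (δ_{QQ} + 1/k) = 1.0829 / (0.011726 + 0.002) = 78.89 kN.
Vertical equilibrium: R_P = ΣP − R_Q = 161 − 78.89 = 82.11 kN.

R_P = 82.11 kN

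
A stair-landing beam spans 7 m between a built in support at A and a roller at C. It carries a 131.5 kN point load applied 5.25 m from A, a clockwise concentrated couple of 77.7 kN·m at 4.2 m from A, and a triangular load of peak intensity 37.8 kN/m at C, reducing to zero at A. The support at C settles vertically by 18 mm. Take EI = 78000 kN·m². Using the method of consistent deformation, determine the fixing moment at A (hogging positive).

M_A = 281.7 kN·m

Take the reaction at C as the redundant and release it; the primary structure is a cantilever fixed at A.
Downward deflection at the released point C due to the loads:
  point load 131.5 at a = 5.25: Pa²(3L − a)/(6EI) = 9514/EI
  clockwise couple 77.7 at a = 4.2: M₀a(2L − a)/(2EI) = 1599/EI
  triangular load, peak 37.8 at the free end: 11w₀L⁴/(120EI) = 8319/EI
  δ_0 = 19433/EI
Flexibility coefficient — unit upward force at C: δ_{CC} = L³/(3EI) = 114.3/EI.
With EI = 78000 kN·m²: δ_0 = 0.24914 m and δ_{CC} = 0.001466 m/kN.
Compatibility — the beam at C must follow the support down by 0.018 m: δ_0 − R_C·δ_{CC} = 0.018, so R_C = (0.24914 − 0.018)/0.001466 = 157.7 kN.
Moment equilibrium about A: M_A = Σ(load moments about A) − R_C·L = 1385 − 157.7×7 = 281.7 kN·m.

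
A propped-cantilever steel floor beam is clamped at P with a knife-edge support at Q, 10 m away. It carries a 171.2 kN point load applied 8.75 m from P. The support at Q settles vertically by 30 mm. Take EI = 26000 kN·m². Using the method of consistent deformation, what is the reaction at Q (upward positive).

R_Q = 136.9 kN

Remove the prop at Q; the released (primary) structure is a cantilever built in at P.
Downward deflection at the released point Q due to the loads:
  point load 171.2 at a = 8.75: Pa²(3L − a)/(6EI) = 46422/EI
Tip deflection under a unit load at Q: L³/(3EI) = 333.3/EI.
With EI = 26000 kN·m²: δ_0 = 1.7855 m and δ_{QQ} = 0.012821 m/kN.
Compatibility — the beam at Q must follow the support down by 0.03 m: δ_0 − R_Q·δ_{QQ} = 0.03, so R_Q = (1.7855 − 0.03)/0.012821 = 136.9 kN.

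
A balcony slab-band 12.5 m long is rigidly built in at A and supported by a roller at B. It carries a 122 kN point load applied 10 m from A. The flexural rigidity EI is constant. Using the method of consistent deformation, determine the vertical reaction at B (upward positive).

R_B = 85.89 kN

Release the roller at B. Primary structure: cantilever fixed at A.
Primary-structure tip deflection at B by superposition:
  point load 122 at a = 10: Pa²(3L − a)/(6EI) = 55917/EI
Flexibility coefficient — unit upward force at B: δ_{BB} = L³/(3EI) = 651/EI.
The prop prevents deflection at B: R_B = δ_0/δ_{BB} = 55917/651 = 85.89 kN.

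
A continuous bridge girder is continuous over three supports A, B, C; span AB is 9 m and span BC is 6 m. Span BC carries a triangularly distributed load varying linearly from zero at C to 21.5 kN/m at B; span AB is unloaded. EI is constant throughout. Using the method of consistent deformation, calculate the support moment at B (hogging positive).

M_B = 20.64 kN·m

Insert a hinge at B; M_B is the redundant, and each span becomes simply supported.
Rotations at B on the released spans (each span's end-slope, ×1/EI):
  span BC: triangular load, peak 21.5: w₀L³/(45EI) = 103.2/EI
  relative rotation θ_0 = (0 + 103.2)/EI = 103.2/EI
A unit hogging moment at B produces rotation L₁/(3EI) + L₂/(3EI) = 5/EI.
Slope continuity at B: θ_0 = M_B·5/EI, so M_B = 103.2/5 = 20.64 kN·m (hogging).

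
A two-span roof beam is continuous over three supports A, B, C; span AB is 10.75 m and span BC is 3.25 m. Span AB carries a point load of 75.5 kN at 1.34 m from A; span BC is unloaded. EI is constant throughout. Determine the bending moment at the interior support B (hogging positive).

Release continuity at B by inserting a hinge; the redundant is the internal moment M_B. The primary structure is two simply-supported spans AB and BC.
Rotations at B on the released spans (each span's end-slope, ×1/EI):
  span AB: point load 75.5 at a = 1.34: Pab(L + a)/(6LEI) = 178.4/EI
  relative rotation θ_0 = (178.4 + 0)/EI = 178.4/EI
A unit hogging moment at B produces rotation L₁/(3EI) + L₂/(3EI) = 4.667/EI.
Slope continuity at B: θ_0 = M_B·4.667/EI, so M_B = 178.4/4.667 = 38.24 kN·m (hogging).

M_B = 38.24 kN·m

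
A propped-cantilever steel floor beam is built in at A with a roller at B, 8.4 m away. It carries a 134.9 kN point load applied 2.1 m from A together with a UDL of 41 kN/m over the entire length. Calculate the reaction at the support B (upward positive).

R_B = 140.7 kN

Release the roller at B. Primary structure: cantilever fixed at A.
Free-end deflection of the primary structure under the applied loading (downward +):
  point load 134.9 at a = 2.1: Pa²(3L − a)/(6EI) = 2290/EI
  UDL 41: wL⁴/(8EI) = 25516/EI
  δ_0 = 27806/EI
Tip deflection under a unit load at B: L³/(3EI) = 197.6/EI.
The prop prevents deflection at B: R_B = δ_0/δ_{BB} = 27806/197.6 = 140.7 kN.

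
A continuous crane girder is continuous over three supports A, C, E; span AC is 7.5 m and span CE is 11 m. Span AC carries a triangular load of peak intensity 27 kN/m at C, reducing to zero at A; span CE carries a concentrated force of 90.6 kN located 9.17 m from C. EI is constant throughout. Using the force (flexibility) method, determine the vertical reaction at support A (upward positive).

Take M_C as the redundant. Released structure: two simple spans AC and CE with a hinge at C.
Rotations at C on the released spans (each span's end-slope, ×1/EI):
  span AC: triangular load, peak 27: w₀L³/(45EI) = 253.1/EI
  span CE: point load 90.6 at a = 9.17: Pab(L + b)/(6LEI) = 295.6/EI
  relative rotation θ_0 = (253.1 + 295.6)/EI = 548.7/EI
A unit hogging moment at C produces rotation L₁/(3EI) + L₂/(3EI) = 6.167/EI.
Slope continuity at C: θ_0 = M_C·6.167/EI, so M_C = 548.7/6.167 = 88.97 kN·m (hogging).
Span AC, ΣM about A with M_C applied at C: R_C^{AC}·7.5 = 506.2 + 88.97, so R_C^{AC} = 79.36 kN and R_A = 101.2 − 79.36 = 21.89 kN.

R_A = 21.89 kN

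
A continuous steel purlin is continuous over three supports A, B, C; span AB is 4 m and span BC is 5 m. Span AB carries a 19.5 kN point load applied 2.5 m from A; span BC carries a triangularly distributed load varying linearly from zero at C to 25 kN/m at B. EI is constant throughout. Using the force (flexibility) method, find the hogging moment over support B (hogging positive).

Insert a hinge at B; M_B is the redundant, and each span becomes simply supported.
Rotations at B on the released spans (each span's end-slope, ×1/EI):
  span AB: point load 19.5 at a = 2.5: Pab(L + a)/(6LEI) = 19.8/EI
  span BC: triangular load, peak 25: w₀L³/(45EI) = 69.44/EI
  relative rotation θ_0 = (19.8 + 69.44)/EI = 89.25/EI
A unit hogging moment at B produces rotation L₁/(3EI) + L₂/(3EI) = 3/EI.
Compatibility: M_B·(L₁+L₂)/(3EI) = θ_0, giving M_B = 29.75 kN·m (hogging).

M_B = 29.75 kN·m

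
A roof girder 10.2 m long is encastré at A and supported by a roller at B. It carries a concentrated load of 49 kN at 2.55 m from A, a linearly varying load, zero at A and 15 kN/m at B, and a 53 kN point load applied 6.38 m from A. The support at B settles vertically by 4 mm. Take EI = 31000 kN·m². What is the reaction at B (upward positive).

R_B = 70.55 kN

Choose R_B as the redundant. The primary structure is the cantilever fixed at A.
Primary-structure tip deflection at B by superposition:
  point load 49 at a = 2.55: Pa²(3L − a)/(6EI) = 1490/EI
  triangular load, peak 15 at the free end: 11w₀L⁴/(120EI) = 14883/EI
  point load 53 at a = 6.38: Pa²(3L − a)/(6EI) = 8708/EI
  δ_0 = 25081/EI
Flexibility coefficient — unit upward force at B: δ_{BB} = L³/(3EI) = 353.7/EI.
With EI = 31000 kN·m²: δ_0 = 0.80908 m and δ_{BB} = 0.011411 m/kN.
Compatibility — the beam at B must follow the support down by 0.004 m: δ_0 − R_B·δ_{BB} = 0.004, so R_B = (0.80908 − 0.004)/0.011411 = 70.55 kN.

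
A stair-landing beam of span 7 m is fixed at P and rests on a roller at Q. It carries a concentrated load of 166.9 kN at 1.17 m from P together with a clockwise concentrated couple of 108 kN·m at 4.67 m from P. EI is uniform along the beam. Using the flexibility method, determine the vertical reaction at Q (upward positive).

Release the roller at Q. Primary structure: cantilever fixed at P.
Downward deflection at the released point Q due to the loads:
  point load 166.9 at a = 1.17: Pa²(3L − a)/(6EI) = 755.1/EI
  clockwise couple 108 at a = 4.67: M₀a(2L − a)/(2EI) = 2353/EI
  δ_0 = 3108/EI
Flexibility coefficient — unit upward force at Q: δ_{QQ} = L³/(3EI) = 114.3/EI.
The prop prevents deflection at Q: R_Q = δ_0/δ_{QQ} = 3108/114.3 = 27.18 kN.

R_Q = 27.18 kN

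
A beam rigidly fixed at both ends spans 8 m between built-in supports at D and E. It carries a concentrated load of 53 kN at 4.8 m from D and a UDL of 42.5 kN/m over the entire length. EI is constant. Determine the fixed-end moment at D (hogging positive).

M_D = 267.4 kN·m

Release both end moments; the primary structure is a simply-supported span DE with redundants M_D and M_E.
Simple-span end rotations at D and E under the given loads:
  at D: point load 53 at a = 4.8: Pab(L + b)/(6LEI) = 190/EI
  at E: point load 53 at a = 4.8: Pab(L + a)/(6LEI) = 217.1/EI
  at D: UDL 42.5: wL³/(24EI) = 906.7/EI
  at E: UDL 42.5: wL³/(24EI) = 906.7/EI
  θ_D0 = 1097/EI,  θ_E0 = 1124/EI
Flexibility coefficients: a unit moment at one end gives L/(3EI) there and L/(6EI) at the far end, so f₁₁ = f₂₂ = 2.667/EI and f₁₂ = f₂₁ = 1.333/EI.
Compatibility — zero rotation at each built-in end:
  2.667 M_D + 1.333 M_E = 1097
  1.333 M_D + 2.667 M_E = 1124
Solving the pair gives M_D = 267.4 kN·m and M_E = 287.7 kN·m (hogging).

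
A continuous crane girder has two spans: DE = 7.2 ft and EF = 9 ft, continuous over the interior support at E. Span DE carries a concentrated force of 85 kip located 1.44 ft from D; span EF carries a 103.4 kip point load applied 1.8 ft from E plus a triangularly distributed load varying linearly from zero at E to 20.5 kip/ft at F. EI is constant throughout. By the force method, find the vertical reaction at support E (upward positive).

Release continuity at E by inserting a hinge; the redundant is the internal moment M_E. The primary structure is two simply-supported spans DE and EF.
Discontinuity in slope at E on the released structure — sum the simple-span end rotations:
  span DE: point load 85 at a = 1.44: Pab(L + a)/(6LEI) = 141/EI
  span EF: point load 103.4 at a = 1.8: Pab(L + b)/(6LEI) = 402/EI
  span EF: triangular load, peak 20.5: 7w₀L³/(360EI) = 290.6/EI
  relative rotation θ_0 = (141 + 692.6)/EI = 833.6/EI
A unit hogging moment at E produces rotation L₁/(3EI) + L₂/(3EI) = 5.4/EI.
Compatibility: M_E·(L₁+L₂)/(3EI) = θ_0, giving M_E = 154.4 kip·ft (hogging).
Span DE, ΣM about D with M_E applied at E: R_E^{DE}·7.2 = 122.4 + 154.4, so R_E^{DE} = 38.44 kip and R_D = 85 − 38.44 = 46.56 kip.
Span EF, ΣM about F: R_E^{EF}·9 = 1021 + 154.4, so R_E^{EF} = 130.6 kip and R_F = 195.7 − 130.6 = 65.03 kip.
R_E = 38.44 + 130.6 = 169.1 kip.

R_E = 169.1 kip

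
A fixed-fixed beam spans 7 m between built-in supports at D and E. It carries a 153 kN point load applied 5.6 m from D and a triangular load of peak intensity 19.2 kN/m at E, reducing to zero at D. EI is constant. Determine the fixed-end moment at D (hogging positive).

M_D = 65.63 kN·m

Take the two fixed-end moments M_D, M_E as redundants; the released structure is the simple span DE.
End rotations of the released simple span under the applied load (×1/EI):
  at D: point load 153 at a = 5.6: Pab(L + b)/(6LEI) = 239.9/EI
  at E: point load 153 at a = 5.6: Pab(L + a)/(6LEI) = 359.9/EI
  at D: triangular load, peak 19.2: 7w₀L³/(360EI) = 128.1/EI
  at E: triangular load, peak 19.2: w₀L³/(45EI) = 146.3/EI
  θ_D0 = 368/EI,  θ_E0 = 506.2/EI
Flexibility coefficients: a unit moment at one end gives L/(3EI) there and L/(6EI) at the far end, so f₁₁ = f₂₂ = 2.333/EI and f₁₂ = f₂₁ = 1.167/EI.
Compatibility — zero rotation at each built-in end:
  2.333 M_D + 1.167 M_E = 368
  1.167 M_D + 2.333 M_E = 506.2
Solving the pair gives M_D = 65.63 kN·m and M_E = 184.1 kN·m (hogging).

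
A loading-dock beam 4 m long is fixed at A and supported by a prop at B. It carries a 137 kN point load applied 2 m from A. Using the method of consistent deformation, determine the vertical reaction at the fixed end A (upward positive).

Choose R_B as the redundant. The primary structure is the cantilever fixed at A.
Primary-structure tip deflection at B by superposition:
  point load 137 at a = 2: Pa²(3L − a)/(6EI) = 913.3/EI
Tip deflection under a unit load at B: L³/(3EI) = 21.33/EI.
Compatibility at B: δ_0 − R_B·δ_{BB} = 0, so R_B = 913.3/21.33 = 42.81 kN.
Vertical equilibrium: R_A = ΣP − R_B = 137 − 42.81 = 94.19 kN.

R_A = 94.19 kN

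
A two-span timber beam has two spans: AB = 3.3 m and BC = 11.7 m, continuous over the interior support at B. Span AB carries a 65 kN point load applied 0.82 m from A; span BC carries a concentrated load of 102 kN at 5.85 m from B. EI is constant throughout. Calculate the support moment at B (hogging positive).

Insert a hinge at B; M_B is the redundant, and each span becomes simply supported.
End slopes at the hinge B, treating each span as simply supported:
  span AB: point load 65 at a = 0.82: Pab(L + a)/(6LEI) = 27.5/EI
  span BC: point load 102 at a = 5.85: Pab(L + b)/(6LEI) = 872.7/EI
  relative rotation θ_0 = (27.5 + 872.7)/EI = 900.2/EI
A unit hogging moment at B produces rotation L₁/(3EI) + L₂/(3EI) = 5/EI.
Compatibility: M_B·(L₁+L₂)/(3EI) = θ_0, giving M_B = 180 kN·m (hogging).

M_B = 180 kN·m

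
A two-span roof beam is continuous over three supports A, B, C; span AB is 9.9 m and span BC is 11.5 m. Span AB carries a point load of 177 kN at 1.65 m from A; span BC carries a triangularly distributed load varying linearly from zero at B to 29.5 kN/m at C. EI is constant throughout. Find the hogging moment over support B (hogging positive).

M_B = 188 kN·m

Insert a hinge at B; M_B is the redundant, and each span becomes simply supported.
Discontinuity in slope at B on the released structure — sum the simple-span end rotations:
  span AB: point load 177 at a = 1.65: Pab(L + a)/(6LEI) = 468.5/EI
  span BC: triangular load, peak 29.5: 7w₀L³/(360EI) = 872.4/EI
  relative rotation θ_0 = (468.5 + 872.4)/EI = 1341/EI
A unit hogging moment at B produces rotation L₁/(3EI) + L₂/(3EI) = 7.133/EI.
Compatibility: M_B·(L₁+L₂)/(3EI) = θ_0, giving M_B = 188 kN·m (hogging).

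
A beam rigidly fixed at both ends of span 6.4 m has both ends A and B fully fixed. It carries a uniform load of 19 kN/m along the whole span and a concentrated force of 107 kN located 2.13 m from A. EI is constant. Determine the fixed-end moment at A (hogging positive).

M_A = 166.3 kN·m

Take the two fixed-end moments M_A, M_B as redundants; the released structure is the simple span AB.
On the primary (simply-supported) span, the end slopes from the loading are:
  at A: UDL 19: wL³/(24EI) = 207.5/EI
  at B: UDL 19: wL³/(24EI) = 207.5/EI
  at A: point load 107 at a = 2.13: Pab(L + b)/(6LEI) = 270.4/EI
  at B: point load 107 at a = 2.13: Pab(L + a)/(6LEI) = 216.2/EI
  θ_A0 = 477.9/EI,  θ_B0 = 423.7/EI
Flexibility coefficients: a unit moment at one end gives L/(3EI) there and L/(6EI) at the far end, so f₁₁ = f₂₂ = 2.133/EI and f₁₂ = f₂₁ = 1.067/EI.
Compatibility — zero rotation at each built-in end:
  2.133 M_A + 1.067 M_B = 477.9
  1.067 M_A + 2.133 M_B = 423.7
Solving the pair gives M_A = 166.3 kN·m and M_B = 115.5 kN·m (hogging).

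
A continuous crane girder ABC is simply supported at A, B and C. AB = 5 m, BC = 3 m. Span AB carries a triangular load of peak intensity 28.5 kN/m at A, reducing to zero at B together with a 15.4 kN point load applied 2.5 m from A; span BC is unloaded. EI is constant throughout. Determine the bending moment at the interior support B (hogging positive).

M_B = 35 kN·m

Insert a hinge at B; M_B is the redundant, and each span becomes simply supported.
Discontinuity in slope at B on the released structure — sum the simple-span end rotations:
  span AB: triangular load, peak 28.5: 7w₀L³/(360EI) = 69.27/EI
  span AB: point load 15.4 at a = 2.5: Pab(L + a)/(6LEI) = 24.06/EI
  relative rotation θ_0 = (93.33 + 0)/EI = 93.33/EI
A unit hogging moment at B produces rotation L₁/(3EI) + L₂/(3EI) = 2.667/EI.
Slope continuity at B: θ_0 = M_B·2.667/EI, so M_B = 93.33/2.667 = 35 kN·m (hogging).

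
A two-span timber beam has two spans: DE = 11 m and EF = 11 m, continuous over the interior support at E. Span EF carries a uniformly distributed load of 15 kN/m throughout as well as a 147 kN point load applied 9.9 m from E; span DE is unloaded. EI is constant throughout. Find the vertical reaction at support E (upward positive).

R_E = 125.1 kN

Take M_E as the redundant. Released structure: two simple spans DE and EF with a hinge at E.
Rotations at E on the released spans (each span's end-slope, ×1/EI):
  span EF: UDL 15: wL³/(24EI) = 831.9/EI
  span EF: point load 147 at a = 9.9: Pab(L + b)/(6LEI) = 293.5/EI
  relative rotation θ_0 = (0 + 1125)/EI = 1125/EI
A unit hogging moment at E produces rotation L₁/(3EI) + L₂/(3EI) = 7.333/EI.
Compatibility: M_E·(L₁+L₂)/(3EI) = θ_0, giving M_E = 153.5 kN·m (hogging).
Span DE, ΣM about D with M_E applied at E: R_E^{DE}·11 = 0 + 153.5, so R_E^{DE} = 13.95 kN and R_D = 0 − 13.95 = -13.95 kN.
Span EF, ΣM about F: R_E^{EF}·11 = 1069 + 153.5, so R_E^{EF} = 111.2 kN and R_F = 312 − 111.2 = 200.8 kN.
R_E = 13.95 + 111.2 = 125.1 kN.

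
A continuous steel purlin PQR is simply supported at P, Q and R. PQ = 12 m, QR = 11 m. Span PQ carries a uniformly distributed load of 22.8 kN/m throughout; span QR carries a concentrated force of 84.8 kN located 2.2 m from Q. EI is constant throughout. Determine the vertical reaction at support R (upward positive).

Insert a hinge at Q; M_Q is the redundant, and each span becomes simply supported.
Discontinuity in slope at Q on the released structure — sum the simple-span end rotations:
  span PQ: UDL 22.8: wL³/(24EI) = 1642/EI
  span QR: point load 84.8 at a = 2.2: Pab(L + b)/(6LEI) = 492.5/EI
  relative rotation θ_0 = (1642 + 492.5)/EI = 2134/EI
A unit hogging moment at Q produces rotation L₁/(3EI) + L₂/(3EI) = 7.667/EI.
Compatibility: M_Q·(L₁+L₂)/(3EI) = θ_0, giving M_Q = 278.4 kN·m (hogging).
Span QR, ΣM about R: R_Q^{QR}·11 = 746.2 + 278.4, so R_Q^{QR} = 93.15 kN and R_R = 84.8 − 93.15 = -8.346 kN.

R_R = -8.346 kN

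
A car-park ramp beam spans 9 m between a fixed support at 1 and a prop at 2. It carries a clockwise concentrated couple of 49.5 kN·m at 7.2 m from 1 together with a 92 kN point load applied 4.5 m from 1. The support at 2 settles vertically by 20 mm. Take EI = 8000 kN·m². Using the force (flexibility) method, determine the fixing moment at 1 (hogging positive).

M_1 = 139.4 kN·m

Take the reaction at 2 as the redundant and release it; the primary structure is a cantilever fixed at 1.
Primary-structure tip deflection at 2 by superposition:
  clockwise couple 49.5 at a = 7.2: M₀a(2L − a)/(2EI) = 1925/EI
  point load 92 at a = 4.5: Pa²(3L − a)/(6EI) = 6986/EI
  δ_0 = 8911/EI
Tip deflection under a unit load at 2: L³/(3EI) = 243/EI.
With EI = 8000 kN·m²: δ_0 = 1.1139 m and δ_{22} = 0.030375 m/kN.
Compatibility — the beam at 2 must follow the support down by 0.02 m: δ_0 − R_2·δ_{22} = 0.02, so R_2 = (1.1139 − 0.02)/0.030375 = 36.01 kN.
Moment equilibrium about 1: M_1 = Σ(load moments about 1) − R_2·L = 463.5 − 36.01×9 = 139.4 kN·m.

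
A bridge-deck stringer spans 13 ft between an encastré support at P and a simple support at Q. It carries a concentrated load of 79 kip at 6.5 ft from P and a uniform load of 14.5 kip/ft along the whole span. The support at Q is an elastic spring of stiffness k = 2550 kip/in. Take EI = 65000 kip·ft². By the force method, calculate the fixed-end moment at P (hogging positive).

M_P = 502.5 kip·ft

Release the roller at Q. Primary structure: cantilever fixed at P.
Primary-structure tip deflection at Q by superposition:
  point load 79 at a = 6.5: Pa²(3L − a)/(6EI) = 18079/EI
  UDL 14.5: wL⁴/(8EI) = 51767/EI
  δ_0 = 69846/EI
Flexibility coefficient — unit upward force at Q: δ_{QQ} = L³/(3EI) = 732.3/EI.
With EI = 65000 kip·ft²: δ_0 = 1.0746 ft and δ_{QQ} = 0.011267 ft/kip.
Compatibility — the spring shortens by R_Q/k under the reaction it provides: δ_0 − R_Q·δ_{QQ} = R_Q/k. With 1/k = 1/(2550×12) ft/kip = 0.000033 ft/kip, R_Q = δ_0 / (δ_{QQ} + 1/k) = 1.0746 / (0.011267 + 0.000033) = 95.1 kip.
Moment equilibrium about P: M_P = Σ(load moments about P) − R_Q·L = 1739 − 95.1×13 = 502.5 kip·ft.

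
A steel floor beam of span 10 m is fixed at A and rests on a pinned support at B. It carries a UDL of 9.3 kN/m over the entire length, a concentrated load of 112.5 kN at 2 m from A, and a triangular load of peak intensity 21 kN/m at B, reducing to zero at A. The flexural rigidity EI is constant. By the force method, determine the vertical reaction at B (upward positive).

R_B = 98.92 kN

Take the reaction at B as the redundant and release it; the primary structure is a cantilever fixed at A.
Downward deflection at the released point B due to the loads:
  UDL 9.3: wL⁴/(8EI) = 11625/EI
  point load 112.5 at a = 2: Pa²(3L − a)/(6EI) = 2100/EI
  triangular load, peak 21 at the free end: 11w₀L⁴/(120EI) = 19250/EI
  δ_0 = 32975/EI
Flexibility coefficient — unit upward force at B: δ_{BB} = L³/(3EI) = 333.3/EI.
The prop prevents deflection at B: R_B = δ_0/δ_{BB} = 32975/333.3 = 98.92 kN.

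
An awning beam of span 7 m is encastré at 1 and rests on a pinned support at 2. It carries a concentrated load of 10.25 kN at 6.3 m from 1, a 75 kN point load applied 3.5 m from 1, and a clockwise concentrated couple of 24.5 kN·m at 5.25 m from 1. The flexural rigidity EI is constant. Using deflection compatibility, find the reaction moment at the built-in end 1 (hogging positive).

M_1 = 92.04 kN·m

Release the roller at 2. Primary structure: cantilever fixed at 1.
Downward deflection at the released point 2 due to the loads:
  point load 10.25 at a = 6.3: Pa²(3L − a)/(6EI) = 996.7/EI
  point load 75 at a = 3.5: Pa²(3L − a)/(6EI) = 2680/EI
  clockwise couple 24.5 at a = 5.25: M₀a(2L − a)/(2EI) = 562.7/EI
  δ_0 = 4239/EI
Tip deflection under a unit load at 2: L³/(3EI) = 114.3/EI.
The prop prevents deflection at 2: R_2 = δ_0/δ_{22} = 4239/114.3 = 37.08 kN.
Moment equilibrium about 1: M_1 = Σ(load moments about 1) − R_2·L = 351.6 − 37.08×7 = 92.04 kN·m.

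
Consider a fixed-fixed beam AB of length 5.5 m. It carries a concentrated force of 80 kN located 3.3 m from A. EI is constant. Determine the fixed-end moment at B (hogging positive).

M_B = 63.36 kN·m

Take the two fixed-end moments M_A, M_B as redundants; the released structure is the simple span AB.
End rotations of the released simple span under the applied load (×1/EI):
  at A: point load 80 at a = 3.3: Pab(L + b)/(6LEI) = 135.5/EI
  at B: point load 80 at a = 3.3: Pab(L + a)/(6LEI) = 154.9/EI
  θ_A0 = 135.5/EI,  θ_B0 = 154.9/EI
Flexibility coefficients: a unit moment at one end gives L/(3EI) there and L/(6EI) at the far end, so f₁₁ = f₂₂ = 1.833/EI and f₁₂ = f₂₁ = 0.9167/EI.
Compatibility — zero rotation at each built-in end:
  1.833 M_A + 0.9167 M_B = 135.5
  0.9167 M_A + 1.833 M_B = 154.9
Solving the pair gives M_A = 42.24 kN·m and M_B = 63.36 kN·m (hogging).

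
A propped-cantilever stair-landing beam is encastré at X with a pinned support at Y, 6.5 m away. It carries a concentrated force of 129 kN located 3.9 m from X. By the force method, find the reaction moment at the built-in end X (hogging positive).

M_X = 140.9 kN·m

Release the roller at Y. Primary structure: cantilever fixed at X.
Free-end deflection of the primary structure under the applied loading (downward +):
  point load 129 at a = 3.9: Pa²(3L − a)/(6EI) = 5101/EI
Flexibility coefficient — unit upward force at Y: δ_{YY} = L³/(3EI) = 91.54/EI.
The prop prevents deflection at Y: R_Y = δ_0/δ_{YY} = 5101/91.54 = 55.73 kN.
Moment equilibrium about X: M_X = Σ(load moments about X) − R_Y·L = 503.1 − 55.73×6.5 = 140.9 kN·m.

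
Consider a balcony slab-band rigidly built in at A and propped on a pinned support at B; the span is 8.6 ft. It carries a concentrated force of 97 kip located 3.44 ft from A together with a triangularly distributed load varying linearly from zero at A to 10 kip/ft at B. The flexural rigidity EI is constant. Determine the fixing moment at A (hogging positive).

M_A = 203.3 kip·ft

Take the reaction at B as the redundant and release it; the primary structure is a cantilever fixed at A.
Free-end deflection of the primary structure under the applied loading (downward +):
  point load 97 at a = 3.44: Pa²(3L − a)/(6EI) = 4278/EI
  triangular load, peak 10 at the free end: 11w₀L⁴/(120EI) = 5014/EI
  δ_0 = 9292/EI
Flexibility coefficient — unit upward force at B: δ_{BB} = L³/(3EI) = 212/EI.
The prop prevents deflection at B: R_B = δ_0/δ_{BB} = 9292/212 = 43.83 kip.
Moment equilibrium about A: M_A = Σ(load moments about A) − R_B·L = 580.2 − 43.83×8.6 = 203.3 kip·ft.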